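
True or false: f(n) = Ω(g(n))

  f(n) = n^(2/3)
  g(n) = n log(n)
False

f(n) = n^(2/3) is O(n^(2/3)), and g(n) = n log(n) is O(n log n).
Since O(n^(2/3)) grows slower than O(n log n), f(n) = Ω(g(n)) is false.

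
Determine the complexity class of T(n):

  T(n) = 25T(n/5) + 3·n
Θ(n²)

Master Theorem: a = 25, b = 5, f(n) = 3·n.
Compute the critical exponent d = log₅(25) = 2.
Compare f(n) = Θ(n) against n^d:
  k = 1 < d = 2, so f(n) = O(n^(d-ε)) — Case 1.
  The recursion cost dominates: T(n) = Θ(n^d) = Θ(n²).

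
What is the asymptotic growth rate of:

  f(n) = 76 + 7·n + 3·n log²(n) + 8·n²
Θ(n²)

Order the terms by growth rate: 76 ≺ 7·n ≺ 3·n log²(n) ≺ 8·n².
The fastest-growing term 8·n² dominates as n → ∞; dropping its constant factor gives Θ(n²).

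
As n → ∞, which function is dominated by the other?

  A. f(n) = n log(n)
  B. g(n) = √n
B

f(n) = n log(n) is O(n log n), while g(n) = √n is O(√n).
Since O(√n) grows slower than O(n log n), g(n) is dominated.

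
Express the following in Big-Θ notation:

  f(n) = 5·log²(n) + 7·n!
Θ(n!)

Order the terms by growth rate: 5·log²(n) ≺ 7·n!.
The fastest-growing term 7·n! dominates as n → ∞; dropping its constant factor gives Θ(n!).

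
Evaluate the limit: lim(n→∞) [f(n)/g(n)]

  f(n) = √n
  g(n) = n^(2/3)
0

Since √n (O(√n)) grows slower than n^(2/3) (O(n^(2/3))),
the ratio f(n)/g(n) → 0 as n → ∞.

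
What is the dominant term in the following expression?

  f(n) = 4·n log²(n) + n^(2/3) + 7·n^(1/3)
4·n log²(n)

Looking at each term:
  - 4·n log²(n) is O(n log² n)
  - n^(2/3) is O(n^(2/3))
  - 7·n^(1/3) is O(n^(1/3))

The term 4·n log²(n) (O(n log² n)) grows fastest and dominates all others.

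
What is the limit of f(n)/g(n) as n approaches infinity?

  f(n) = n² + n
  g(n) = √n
∞

Since n² + n (O(n²)) grows faster than √n (O(√n)),
the ratio f(n)/g(n) → ∞ as n → ∞.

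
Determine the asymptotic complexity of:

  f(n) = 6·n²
O(n²)

The dominant term in 6·n² is 6·n², which is Θ(n²).
Constants are absorbed, so the tightest bound is O(n²).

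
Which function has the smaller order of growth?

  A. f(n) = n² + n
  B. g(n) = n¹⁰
A

f(n) = n² + n is O(n²), while g(n) = n¹⁰ is O(n¹⁰).
Since O(n²) grows slower than O(n¹⁰), f(n) is dominated.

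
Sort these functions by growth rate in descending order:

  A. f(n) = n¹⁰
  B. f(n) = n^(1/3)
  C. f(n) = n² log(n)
A > C > B

Comparing growth rates:
A = n¹⁰ is O(n¹⁰)
C = n² log(n) is O(n² log n)
B = n^(1/3) is O(n^(1/3))

Therefore, the order from fastest to slowest is: A > C > B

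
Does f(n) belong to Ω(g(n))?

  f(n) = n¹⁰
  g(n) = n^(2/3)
True

f(n) = n¹⁰ is O(n¹⁰), and g(n) = n^(2/3) is O(n^(2/3)).
Since O(n¹⁰) grows at least as fast as O(n^(2/3)), f(n) = Ω(g(n)) is true.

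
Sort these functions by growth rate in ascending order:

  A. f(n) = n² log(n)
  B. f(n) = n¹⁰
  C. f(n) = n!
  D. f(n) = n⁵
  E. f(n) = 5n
E < A < D < B < C

Comparing growth rates:
E = 5n is O(n)
A = n² log(n) is O(n² log n)
D = n⁵ is O(n⁵)
B = n¹⁰ is O(n¹⁰)
C = n! is O(n!)

Therefore, the order from slowest to fastest is: E < A < D < B < C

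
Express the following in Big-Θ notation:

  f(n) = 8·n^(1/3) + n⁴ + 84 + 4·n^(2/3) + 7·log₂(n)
Θ(n⁴)

Order the terms by growth rate: 84 ≺ 7·log₂(n) ≺ 8·n^(1/3) ≺ 4·n^(2/3) ≺ n⁴.
The fastest-growing term n⁴ dominates as n → ∞; dropping its constant factor gives Θ(n⁴).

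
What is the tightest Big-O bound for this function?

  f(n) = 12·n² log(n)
O(n² log n)

The dominant term in 12·n² log(n) is 12·n² log(n), which is Θ(n² log n).
Constants are absorbed, so the tightest bound is O(n² log n).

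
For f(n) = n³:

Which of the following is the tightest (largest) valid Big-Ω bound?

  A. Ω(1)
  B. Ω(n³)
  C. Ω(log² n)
B

f(n) = n³ is Ω(n³).
All listed options are valid Big-Ω bounds (lower bounds),
but Ω(n³) is the tightest (largest valid bound).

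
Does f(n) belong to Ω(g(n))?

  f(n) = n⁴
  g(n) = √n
True

f(n) = n⁴ is O(n⁴), and g(n) = √n is O(√n).
Since O(n⁴) grows at least as fast as O(√n), f(n) = Ω(g(n)) is true.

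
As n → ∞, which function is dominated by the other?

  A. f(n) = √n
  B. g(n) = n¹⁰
A

f(n) = √n is O(√n), while g(n) = n¹⁰ is O(n¹⁰).
Since O(√n) grows slower than O(n¹⁰), f(n) is dominated.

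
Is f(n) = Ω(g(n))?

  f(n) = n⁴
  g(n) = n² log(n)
True

f(n) = n⁴ is O(n⁴), and g(n) = n² log(n) is O(n² log n).
Since O(n⁴) grows at least as fast as O(n² log n), f(n) = Ω(g(n)) is true.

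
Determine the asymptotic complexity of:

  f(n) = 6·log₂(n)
O(log n)

The dominant term in 6·log₂(n) is 6·log₂(n), which is Θ(log n).
Constants are absorbed, so the tightest bound is O(log n).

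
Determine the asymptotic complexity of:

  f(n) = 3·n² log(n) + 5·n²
O(n² log n)

The dominant term in 3·n² log(n) + 5·n² is 3·n² log(n), which is Θ(n² log n).
Lower-order terms (5·n²) are asymptotically negligible.
Constants are absorbed, so the tightest bound is O(n² log n).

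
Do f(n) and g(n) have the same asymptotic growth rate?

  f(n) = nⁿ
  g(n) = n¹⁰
False

f(n) = nⁿ is O(nⁿ), and g(n) = n¹⁰ is O(n¹⁰).
Since they have different growth rates, f(n) = Θ(g(n)) is false.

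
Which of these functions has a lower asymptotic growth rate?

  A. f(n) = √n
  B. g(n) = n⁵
A

f(n) = √n is O(√n), while g(n) = n⁵ is O(n⁵).
Since O(√n) grows slower than O(n⁵), f(n) is dominated.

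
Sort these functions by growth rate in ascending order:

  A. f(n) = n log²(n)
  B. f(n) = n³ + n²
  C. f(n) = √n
C < A < B

Comparing growth rates:
C = √n is O(√n)
A = n log²(n) is O(n log² n)
B = n³ + n² is O(n³)

Therefore, the order from slowest to fastest is: C < A < B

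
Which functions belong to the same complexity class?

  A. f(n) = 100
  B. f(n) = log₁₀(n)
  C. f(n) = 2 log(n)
B and C

Examining each function:
  A. 100 is O(1)
  B. log₁₀(n) is O(log n)
  C. 2 log(n) is O(log n)

Functions B and C both have the same complexity class.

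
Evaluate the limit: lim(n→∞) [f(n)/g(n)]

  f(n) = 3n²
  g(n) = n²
3

Since 3n² and n² have the same growth rate (O(n²)),
the ratio converges to a constant: 3.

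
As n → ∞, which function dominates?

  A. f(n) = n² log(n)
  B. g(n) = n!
B

f(n) = n² log(n) is O(n² log n), while g(n) = n! is O(n!).
Since O(n!) grows faster than O(n² log n), g(n) dominates.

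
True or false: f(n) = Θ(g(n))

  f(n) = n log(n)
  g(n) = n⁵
False

f(n) = n log(n) is O(n log n), and g(n) = n⁵ is O(n⁵).
Since they have different growth rates, f(n) = Θ(g(n)) is false.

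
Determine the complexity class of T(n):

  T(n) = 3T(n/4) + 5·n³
Θ(n³)

Master Theorem: a = 3, b = 4, f(n) = 5·n³.
Compute the critical exponent d = log₄(3) = 0.792.
Compare f(n) = Θ(n³) against n^d:
  k = 3 > d = 0.792, so f(n) = Ω(n^(d+ε)) — Case 3.
  Regularity: a·(n/b)^3/n^3 = a/b^3 = 3/64 < 1 ✓.
  The top-level work dominates: T(n) = Θ(f(n)) = Θ(n³).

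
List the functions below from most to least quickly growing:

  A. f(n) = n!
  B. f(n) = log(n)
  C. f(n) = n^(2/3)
A > C > B

Comparing growth rates:
A = n! is O(n!)
C = n^(2/3) is O(n^(2/3))
B = log(n) is O(log n)

Therefore, the order from fastest to slowest is: A > C > B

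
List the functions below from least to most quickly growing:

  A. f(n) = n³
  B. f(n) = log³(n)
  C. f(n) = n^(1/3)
B < C < A

Comparing growth rates:
B = log³(n) is O(log³ n)
C = n^(1/3) is O(n^(1/3))
A = n³ is O(n³)

Therefore, the order from slowest to fastest is: B < C < A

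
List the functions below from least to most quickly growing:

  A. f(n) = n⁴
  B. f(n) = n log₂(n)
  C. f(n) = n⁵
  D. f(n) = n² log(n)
B < D < A < C

Comparing growth rates:
B = n log₂(n) is O(n log n)
D = n² log(n) is O(n² log n)
A = n⁴ is O(n⁴)
C = n⁵ is O(n⁵)

Therefore, the order from slowest to fastest is: B < D < A < C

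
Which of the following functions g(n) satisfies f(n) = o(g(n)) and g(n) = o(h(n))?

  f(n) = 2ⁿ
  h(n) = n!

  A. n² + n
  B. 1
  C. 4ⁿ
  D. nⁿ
C

We need g(n) with 2ⁿ = o(g(n)) and g(n) = o(n!), i.e. O(2ⁿ) ≺ g ≺ O(n!).
Check each option:
  A. n² + n — O(n²) does not grow strictly faster than f(n)
  B. 1 — O(1) does not grow strictly faster than f(n)
  C. 4ⁿ — O(4ⁿ) is strictly between O(2ⁿ) and O(n!) ✓
  D. nⁿ — O(nⁿ) does not grow strictly slower than h(n)

Only option C (4ⁿ) lies strictly between.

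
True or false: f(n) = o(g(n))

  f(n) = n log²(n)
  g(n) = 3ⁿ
True

f(n) = n log²(n) is O(n log² n), and g(n) = 3ⁿ is O(3ⁿ).
Since O(n log² n) grows strictly slower than O(3ⁿ), f(n) = o(g(n)) is true.
This means lim(n→∞) f(n)/g(n) = 0.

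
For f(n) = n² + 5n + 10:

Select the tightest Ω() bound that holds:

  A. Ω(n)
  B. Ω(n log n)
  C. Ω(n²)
C

f(n) = n² + 5n + 10 is Ω(n²).
All listed options are valid Big-Ω bounds (lower bounds),
but Ω(n²) is the tightest (largest valid bound).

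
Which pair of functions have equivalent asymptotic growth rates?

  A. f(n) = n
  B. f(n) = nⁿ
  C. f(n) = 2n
A and C

Examining each function:
  A. n is O(n)
  B. nⁿ is O(nⁿ)
  C. 2n is O(n)

Functions A and C both have the same complexity class.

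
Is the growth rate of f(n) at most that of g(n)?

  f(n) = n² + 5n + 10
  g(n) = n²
True

f(n) = n² + 5n + 10 and g(n) = n² are both O(n²).
Big-O permits equal growth rates (f ≤ c·g for some c), so f(n) = O(g(n)) is true.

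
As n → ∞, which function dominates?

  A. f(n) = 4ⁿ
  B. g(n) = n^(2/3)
A

f(n) = 4ⁿ is O(4ⁿ), while g(n) = n^(2/3) is O(n^(2/3)).
Since O(4ⁿ) grows faster than O(n^(2/3)), f(n) dominates.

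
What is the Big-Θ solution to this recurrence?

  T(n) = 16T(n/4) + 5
Θ(n²)

Master Theorem: a = 16, b = 4, f(n) = 5.
Compute the critical exponent d = log₄(16) = 2.
Compare f(n) = Θ(1) against n^d:
  k = 0 < d = 2, so f(n) = O(n^(d-ε)) — Case 1.
  The recursion cost dominates: T(n) = Θ(n^d) = Θ(n²).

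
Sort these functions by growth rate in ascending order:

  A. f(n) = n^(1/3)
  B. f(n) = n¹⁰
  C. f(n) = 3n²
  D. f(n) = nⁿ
A < C < B < D

Comparing growth rates:
A = n^(1/3) is O(n^(1/3))
C = 3n² is O(n²)
B = n¹⁰ is O(n¹⁰)
D = nⁿ is O(nⁿ)

Therefore, the order from slowest to fastest is: A < C < B < D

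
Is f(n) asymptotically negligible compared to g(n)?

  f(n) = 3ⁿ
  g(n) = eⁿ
False

f(n) = 3ⁿ is O(3ⁿ), and g(n) = eⁿ is O(eⁿ).
Since O(3ⁿ) grows faster than or equal to O(eⁿ), f(n) = o(g(n)) is false.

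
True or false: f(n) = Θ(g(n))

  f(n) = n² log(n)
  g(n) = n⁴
False

f(n) = n² log(n) is O(n² log n), and g(n) = n⁴ is O(n⁴).
Since they have different growth rates, f(n) = Θ(g(n)) is false.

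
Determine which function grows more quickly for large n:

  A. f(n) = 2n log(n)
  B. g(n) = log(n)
A

f(n) = 2n log(n) is O(n log n), while g(n) = log(n) is O(log n).
Since O(n log n) grows faster than O(log n), f(n) dominates.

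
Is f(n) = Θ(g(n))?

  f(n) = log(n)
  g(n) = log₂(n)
True

f(n) = log(n) and g(n) = log₂(n) are both O(log n).
Since they have the same asymptotic growth rate, f(n) = Θ(g(n)) is true.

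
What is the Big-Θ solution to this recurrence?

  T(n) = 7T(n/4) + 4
Θ(n^log₄(7))

Master Theorem: a = 7, b = 4, f(n) = 4.
Compute the critical exponent d = log₄(7) = 1.404.
Compare f(n) = Θ(1) against n^d:
  k = 0 < d = 1.404, so f(n) = O(n^(d-ε)) — Case 1.
  The recursion cost dominates: T(n) = Θ(n^d) = Θ(n^log₄(7)).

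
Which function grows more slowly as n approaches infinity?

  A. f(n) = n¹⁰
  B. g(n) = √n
B

f(n) = n¹⁰ is O(n¹⁰), while g(n) = √n is O(√n).
Since O(√n) grows slower than O(n¹⁰), g(n) is dominated.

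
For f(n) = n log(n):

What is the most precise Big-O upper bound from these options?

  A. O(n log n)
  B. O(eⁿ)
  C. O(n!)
A

f(n) = n log(n) is O(n log n).
All listed options are valid Big-O bounds (upper bounds),
but O(n log n) is the tightest (smallest valid bound).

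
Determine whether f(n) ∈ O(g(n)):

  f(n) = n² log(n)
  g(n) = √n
False

f(n) = n² log(n) is O(n² log n), and g(n) = √n is O(√n).
Since O(n² log n) grows faster than O(√n), f(n) = O(g(n)) is false.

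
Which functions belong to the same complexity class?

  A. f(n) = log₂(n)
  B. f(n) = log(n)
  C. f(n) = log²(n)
A and B

Examining each function:
  A. log₂(n) is O(log n)
  B. log(n) is O(log n)
  C. log²(n) is O(log² n)

Functions A and B both have the same complexity class.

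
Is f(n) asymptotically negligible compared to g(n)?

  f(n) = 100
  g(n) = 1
False

f(n) = 100 is O(1), and g(n) = 1 is O(1).
Since they have the same growth rate, f(n) = o(g(n)) is false.
(f = o(g) requires f to grow strictly slower, not equal.)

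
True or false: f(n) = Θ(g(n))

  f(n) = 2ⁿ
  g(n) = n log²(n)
False

f(n) = 2ⁿ is O(2ⁿ), and g(n) = n log²(n) is O(n log² n).
Since they have different growth rates, f(n) = Θ(g(n)) is false.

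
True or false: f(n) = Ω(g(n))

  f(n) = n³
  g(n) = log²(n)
True

f(n) = n³ is O(n³), and g(n) = log²(n) is O(log² n).
Since O(n³) grows at least as fast as O(log² n), f(n) = Ω(g(n)) is true.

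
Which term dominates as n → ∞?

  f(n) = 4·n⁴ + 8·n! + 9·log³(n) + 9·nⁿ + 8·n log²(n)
9·nⁿ

Looking at each term:
  - 4·n⁴ is O(n⁴)
  - 8·n! is O(n!)
  - 9·log³(n) is O(log³ n)
  - 9·nⁿ is O(nⁿ)
  - 8·n log²(n) is O(n log² n)

The term 9·nⁿ (O(nⁿ)) grows fastest and dominates all others.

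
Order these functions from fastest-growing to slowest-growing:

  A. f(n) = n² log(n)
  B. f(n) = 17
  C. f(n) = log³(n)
A > C > B

Comparing growth rates:
A = n² log(n) is O(n² log n)
C = log³(n) is O(log³ n)
B = 17 is O(1)

Therefore, the order from fastest to slowest is: A > C > B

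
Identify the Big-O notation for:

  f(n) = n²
O(n²)

The dominant term in n² is n², which is Θ(n²).
Constants are absorbed, so the tightest bound is O(n²).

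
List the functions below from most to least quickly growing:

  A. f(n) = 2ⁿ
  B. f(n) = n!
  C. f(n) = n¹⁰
B > A > C

Comparing growth rates:
B = n! is O(n!)
A = 2ⁿ is O(2ⁿ)
C = n¹⁰ is O(n¹⁰)

Therefore, the order from fastest to slowest is: B > A > C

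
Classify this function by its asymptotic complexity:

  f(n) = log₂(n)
O(log n)

The dominant term in log₂(n) is log₂(n), which is Θ(log n).
Constants are absorbed, so the tightest bound is O(log n).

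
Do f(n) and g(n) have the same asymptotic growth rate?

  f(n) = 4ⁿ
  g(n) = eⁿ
False

f(n) = 4ⁿ is O(4ⁿ), and g(n) = eⁿ is O(eⁿ).
Since they have different growth rates, f(n) = Θ(g(n)) is false.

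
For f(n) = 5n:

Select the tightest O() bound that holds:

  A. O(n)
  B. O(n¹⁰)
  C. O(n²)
A

f(n) = 5n is O(n).
All listed options are valid Big-O bounds (upper bounds),
but O(n) is the tightest (smallest valid bound).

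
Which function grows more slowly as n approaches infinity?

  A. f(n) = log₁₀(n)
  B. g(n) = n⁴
A

f(n) = log₁₀(n) is O(log n), while g(n) = n⁴ is O(n⁴).
Since O(log n) grows slower than O(n⁴), f(n) is dominated.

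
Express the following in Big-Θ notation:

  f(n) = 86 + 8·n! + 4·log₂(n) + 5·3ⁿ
Θ(n!)

Order the terms by growth rate: 86 ≺ 4·log₂(n) ≺ 5·3ⁿ ≺ 8·n!.
The fastest-growing term 8·n! dominates as n → ∞; dropping its constant factor gives Θ(n!).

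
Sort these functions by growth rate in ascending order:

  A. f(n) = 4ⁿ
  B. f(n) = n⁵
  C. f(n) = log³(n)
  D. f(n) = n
C < D < B < A

Comparing growth rates:
C = log³(n) is O(log³ n)
D = n is O(n)
B = n⁵ is O(n⁵)
A = 4ⁿ is O(4ⁿ)

Therefore, the order from slowest to fastest is: C < D < B < A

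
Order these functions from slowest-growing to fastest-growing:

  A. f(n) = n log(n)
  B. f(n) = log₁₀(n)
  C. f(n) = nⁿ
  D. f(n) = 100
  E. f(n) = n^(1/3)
D < B < E < A < C

Comparing growth rates:
D = 100 is O(1)
B = log₁₀(n) is O(log n)
E = n^(1/3) is O(n^(1/3))
A = n log(n) is O(n log n)
C = nⁿ is O(nⁿ)

Therefore, the order from slowest to fastest is: D < B < E < A < C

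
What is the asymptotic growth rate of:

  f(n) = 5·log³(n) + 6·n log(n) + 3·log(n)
Θ(n log n)

Order the terms by growth rate: 3·log(n) ≺ 5·log³(n) ≺ 6·n log(n).
The fastest-growing term 6·n log(n) dominates as n → ∞; dropping its constant factor gives Θ(n log n).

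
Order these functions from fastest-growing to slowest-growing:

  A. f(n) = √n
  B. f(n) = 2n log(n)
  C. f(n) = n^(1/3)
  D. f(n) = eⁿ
D > B > A > C

Comparing growth rates:
D = eⁿ is O(eⁿ)
B = 2n log(n) is O(n log n)
A = √n is O(√n)
C = n^(1/3) is O(n^(1/3))

Therefore, the order from fastest to slowest is: D > B > A > C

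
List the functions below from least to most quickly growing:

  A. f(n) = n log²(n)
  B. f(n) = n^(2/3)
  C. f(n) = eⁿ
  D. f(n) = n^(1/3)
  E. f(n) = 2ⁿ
D < B < A < E < C

Comparing growth rates:
D = n^(1/3) is O(n^(1/3))
B = n^(2/3) is O(n^(2/3))
A = n log²(n) is O(n log² n)
E = 2ⁿ is O(2ⁿ)
C = eⁿ is O(eⁿ)

Therefore, the order from slowest to fastest is: D < B < A < E < C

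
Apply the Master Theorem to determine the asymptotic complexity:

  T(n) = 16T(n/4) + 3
Θ(n²)

Master Theorem: a = 16, b = 4, f(n) = 3.
Compute the critical exponent d = log₄(16) = 2.
Compare f(n) = Θ(1) against n^d:
  k = 0 < d = 2, so f(n) = O(n^(d-ε)) — Case 1.
  The recursion cost dominates: T(n) = Θ(n^d) = Θ(n²).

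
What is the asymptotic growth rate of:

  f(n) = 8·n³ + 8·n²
Θ(n³)

Order the terms by growth rate: 8·n² ≺ 8·n³.
The fastest-growing term 8·n³ dominates as n → ∞; dropping its constant factor gives Θ(n³).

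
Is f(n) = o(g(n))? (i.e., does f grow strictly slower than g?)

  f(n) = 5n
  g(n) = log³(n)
False

f(n) = 5n is O(n), and g(n) = log³(n) is O(log³ n).
Since O(n) grows faster than or equal to O(log³ n), f(n) = o(g(n)) is false.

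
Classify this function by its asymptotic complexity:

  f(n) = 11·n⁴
O(n⁴)

The dominant term in 11·n⁴ is 11·n⁴, which is Θ(n⁴).
Constants are absorbed, so the tightest bound is O(n⁴).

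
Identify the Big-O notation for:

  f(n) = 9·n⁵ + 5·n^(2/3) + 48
O(n⁵)

The dominant term in 9·n⁵ + 5·n^(2/3) + 48 is 9·n⁵, which is Θ(n⁵).
Lower-order terms (5·n^(2/3), 48) are asymptotically negligible.
Constants are absorbed, so the tightest bound is O(n⁵).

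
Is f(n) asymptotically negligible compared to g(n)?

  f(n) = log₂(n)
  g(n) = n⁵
True

f(n) = log₂(n) is O(log n), and g(n) = n⁵ is O(n⁵).
Since O(log n) grows strictly slower than O(n⁵), f(n) = o(g(n)) is true.
This means lim(n→∞) f(n)/g(n) = 0.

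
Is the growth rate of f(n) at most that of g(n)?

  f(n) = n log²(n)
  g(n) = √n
False

f(n) = n log²(n) is O(n log² n), and g(n) = √n is O(√n).
Since O(n log² n) grows faster than O(√n), f(n) = O(g(n)) is false.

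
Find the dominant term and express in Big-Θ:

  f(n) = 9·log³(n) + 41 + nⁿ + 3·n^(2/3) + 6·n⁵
Θ(nⁿ)

Order the terms by growth rate: 41 ≺ 9·log³(n) ≺ 3·n^(2/3) ≺ 6·n⁵ ≺ nⁿ.
The fastest-growing term nⁿ dominates as n → ∞; dropping its constant factor gives Θ(nⁿ).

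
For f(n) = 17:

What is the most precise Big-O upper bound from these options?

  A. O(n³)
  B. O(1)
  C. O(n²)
B

f(n) = 17 is O(1).
All listed options are valid Big-O bounds (upper bounds),
but O(1) is the tightest (smallest valid bound).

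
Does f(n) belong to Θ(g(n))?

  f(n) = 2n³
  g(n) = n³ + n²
True

f(n) = 2n³ and g(n) = n³ + n² are both O(n³).
Since they have the same asymptotic growth rate, f(n) = Θ(g(n)) is true.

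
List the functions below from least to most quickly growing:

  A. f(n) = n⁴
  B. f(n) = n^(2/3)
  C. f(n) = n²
B < C < A

Comparing growth rates:
B = n^(2/3) is O(n^(2/3))
C = n² is O(n²)
A = n⁴ is O(n⁴)

Therefore, the order from slowest to fastest is: B < C < A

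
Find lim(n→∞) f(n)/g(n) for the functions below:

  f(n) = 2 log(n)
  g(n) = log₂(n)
log(4)

Since 2 log(n) and log₂(n) have the same growth rate (O(log n)),
the ratio converges to a constant: log(4).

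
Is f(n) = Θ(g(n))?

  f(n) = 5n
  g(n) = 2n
True

f(n) = 5n and g(n) = 2n are both O(n).
Since they have the same asymptotic growth rate, f(n) = Θ(g(n)) is true.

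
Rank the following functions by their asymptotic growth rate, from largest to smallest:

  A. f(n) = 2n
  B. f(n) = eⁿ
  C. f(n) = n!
C > B > A

Comparing growth rates:
C = n! is O(n!)
B = eⁿ is O(eⁿ)
A = 2n is O(n)

Therefore, the order from fastest to slowest is: C > B > A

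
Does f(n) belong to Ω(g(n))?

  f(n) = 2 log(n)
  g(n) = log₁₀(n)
True

f(n) = 2 log(n) and g(n) = log₁₀(n) are both O(log n).
Big-Ω permits equal growth rates (f ≥ c·g for some c > 0), so f(n) = Ω(g(n)) is true.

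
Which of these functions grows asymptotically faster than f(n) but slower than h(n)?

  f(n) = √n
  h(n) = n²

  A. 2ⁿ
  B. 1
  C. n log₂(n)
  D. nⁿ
C

We need g(n) with √n = o(g(n)) and g(n) = o(n²), i.e. O(√n) ≺ g ≺ O(n²).
Check each option:
  A. 2ⁿ — O(2ⁿ) does not grow strictly slower than h(n)
  B. 1 — O(1) does not grow strictly faster than f(n)
  C. n log₂(n) — O(n log n) is strictly between O(√n) and O(n²) ✓
  D. nⁿ — O(nⁿ) does not grow strictly slower than h(n)

Only option C (n log₂(n)) lies strictly between.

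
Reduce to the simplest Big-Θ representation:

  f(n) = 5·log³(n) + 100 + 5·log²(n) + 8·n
Θ(n)

Order the terms by growth rate: 100 ≺ 5·log²(n) ≺ 5·log³(n) ≺ 8·n.
The fastest-growing term 8·n dominates as n → ∞; dropping its constant factor gives Θ(n).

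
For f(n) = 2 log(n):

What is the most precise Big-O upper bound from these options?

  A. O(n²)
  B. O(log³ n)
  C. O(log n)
C

f(n) = 2 log(n) is O(log n).
All listed options are valid Big-O bounds (upper bounds),
but O(log n) is the tightest (smallest valid bound).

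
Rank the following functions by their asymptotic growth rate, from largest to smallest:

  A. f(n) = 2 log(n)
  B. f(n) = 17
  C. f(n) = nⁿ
C > A > B

Comparing growth rates:
C = nⁿ is O(nⁿ)
A = 2 log(n) is O(log n)
B = 17 is O(1)

Therefore, the order from fastest to slowest is: C > A > B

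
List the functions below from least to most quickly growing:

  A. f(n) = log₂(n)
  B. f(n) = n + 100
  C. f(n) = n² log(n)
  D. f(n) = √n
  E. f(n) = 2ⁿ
A < D < B < C < E

Comparing growth rates:
A = log₂(n) is O(log n)
D = √n is O(√n)
B = n + 100 is O(n)
C = n² log(n) is O(n² log n)
E = 2ⁿ is O(2ⁿ)

Therefore, the order from slowest to fastest is: A < D < B < C < E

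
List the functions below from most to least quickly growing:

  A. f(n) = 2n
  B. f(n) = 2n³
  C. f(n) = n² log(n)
B > C > A

Comparing growth rates:
B = 2n³ is O(n³)
C = n² log(n) is O(n² log n)
A = 2n is O(n)

Therefore, the order from fastest to slowest is: B > C > A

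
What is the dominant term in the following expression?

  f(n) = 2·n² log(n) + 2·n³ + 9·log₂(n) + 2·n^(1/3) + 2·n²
2·n³

Looking at each term:
  - 2·n² log(n) is O(n² log n)
  - 2·n³ is O(n³)
  - 9·log₂(n) is O(log n)
  - 2·n^(1/3) is O(n^(1/3))
  - 2·n² is O(n²)

The term 2·n³ (O(n³)) grows fastest and dominates all others.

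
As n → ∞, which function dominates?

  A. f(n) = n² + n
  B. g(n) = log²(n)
A

f(n) = n² + n is O(n²), while g(n) = log²(n) is O(log² n).
Since O(n²) grows faster than O(log² n), f(n) dominates.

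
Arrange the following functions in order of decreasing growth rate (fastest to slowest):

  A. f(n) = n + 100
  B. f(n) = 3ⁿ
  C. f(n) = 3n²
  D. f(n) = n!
D > B > C > A

Comparing growth rates:
D = n! is O(n!)
B = 3ⁿ is O(3ⁿ)
C = 3n² is O(n²)
A = n + 100 is O(n)

Therefore, the order from fastest to slowest is: D > B > C > A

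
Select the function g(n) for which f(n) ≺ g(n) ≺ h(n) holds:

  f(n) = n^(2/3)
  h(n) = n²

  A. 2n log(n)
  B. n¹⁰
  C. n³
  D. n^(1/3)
A

We need g(n) with n^(2/3) = o(g(n)) and g(n) = o(n²), i.e. O(n^(2/3)) ≺ g ≺ O(n²).
Check each option:
  A. 2n log(n) — O(n log n) is strictly between O(n^(2/3)) and O(n²) ✓
  B. n¹⁰ — O(n¹⁰) does not grow strictly slower than h(n)
  C. n³ — O(n³) does not grow strictly slower than h(n)
  D. n^(1/3) — O(n^(1/3)) does not grow strictly faster than f(n)

Only option A (2n log(n)) lies strictly between.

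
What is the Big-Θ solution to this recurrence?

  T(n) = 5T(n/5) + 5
Θ(n)

Master Theorem: a = 5, b = 5, f(n) = 5.
Compute the critical exponent d = log₅(5) = 1.
Compare f(n) = Θ(1) against n^d:
  k = 0 < d = 1, so f(n) = O(n^(d-ε)) — Case 1.
  The recursion cost dominates: T(n) = Θ(n^d) = Θ(n).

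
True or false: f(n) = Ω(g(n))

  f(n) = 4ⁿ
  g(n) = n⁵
True

f(n) = 4ⁿ is O(4ⁿ), and g(n) = n⁵ is O(n⁵).
Since O(4ⁿ) grows at least as fast as O(n⁵), f(n) = Ω(g(n)) is true.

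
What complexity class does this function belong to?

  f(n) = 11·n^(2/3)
O(n^(2/3))

The dominant term in 11·n^(2/3) is 11·n^(2/3), which is Θ(n^(2/3)).
Constants are absorbed, so the tightest bound is O(n^(2/3)).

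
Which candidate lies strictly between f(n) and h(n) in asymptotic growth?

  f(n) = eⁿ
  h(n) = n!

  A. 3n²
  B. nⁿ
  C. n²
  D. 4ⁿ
D

We need g(n) with eⁿ = o(g(n)) and g(n) = o(n!), i.e. O(eⁿ) ≺ g ≺ O(n!).
Check each option:
  A. 3n² — O(n²) does not grow strictly faster than f(n)
  B. nⁿ — O(nⁿ) does not grow strictly slower than h(n)
  C. n² — O(n²) does not grow strictly faster than f(n)
  D. 4ⁿ — O(4ⁿ) is strictly between O(eⁿ) and O(n!) ✓

Only option D (4ⁿ) lies strictly between.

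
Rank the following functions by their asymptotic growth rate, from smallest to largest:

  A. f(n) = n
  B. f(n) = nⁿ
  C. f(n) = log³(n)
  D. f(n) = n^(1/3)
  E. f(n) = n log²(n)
C < D < A < E < B

Comparing growth rates:
C = log³(n) is O(log³ n)
D = n^(1/3) is O(n^(1/3))
A = n is O(n)
E = n log²(n) is O(n log² n)
B = nⁿ is O(nⁿ)

Therefore, the order from slowest to fastest is: C < D < A < E < B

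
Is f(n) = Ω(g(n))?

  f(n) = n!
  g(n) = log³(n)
True

f(n) = n! is O(n!), and g(n) = log³(n) is O(log³ n).
Since O(n!) grows at least as fast as O(log³ n), f(n) = Ω(g(n)) is true.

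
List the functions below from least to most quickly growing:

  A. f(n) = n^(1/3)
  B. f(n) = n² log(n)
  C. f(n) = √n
A < C < B

Comparing growth rates:
A = n^(1/3) is O(n^(1/3))
C = √n is O(√n)
B = n² log(n) is O(n² log n)

Therefore, the order from slowest to fastest is: A < C < B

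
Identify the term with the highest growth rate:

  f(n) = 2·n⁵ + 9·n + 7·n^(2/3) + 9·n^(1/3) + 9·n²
2·n⁵

Looking at each term:
  - 2·n⁵ is O(n⁵)
  - 9·n is O(n)
  - 7·n^(2/3) is O(n^(2/3))
  - 9·n^(1/3) is O(n^(1/3))
  - 9·n² is O(n²)

The term 2·n⁵ (O(n⁵)) grows fastest and dominates all others.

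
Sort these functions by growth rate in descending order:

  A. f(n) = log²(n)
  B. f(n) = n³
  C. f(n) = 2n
B > C > A

Comparing growth rates:
B = n³ is O(n³)
C = 2n is O(n)
A = log²(n) is O(log² n)

Therefore, the order from fastest to slowest is: B > C > A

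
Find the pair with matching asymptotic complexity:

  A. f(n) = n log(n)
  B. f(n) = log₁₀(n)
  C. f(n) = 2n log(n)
A and C

Examining each function:
  A. n log(n) is O(n log n)
  B. log₁₀(n) is O(log n)
  C. 2n log(n) is O(n log n)

Functions A and C both have the same complexity class.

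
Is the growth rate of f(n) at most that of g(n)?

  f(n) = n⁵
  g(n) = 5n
False

f(n) = n⁵ is O(n⁵), and g(n) = 5n is O(n).
Since O(n⁵) grows faster than O(n), f(n) = O(g(n)) is false.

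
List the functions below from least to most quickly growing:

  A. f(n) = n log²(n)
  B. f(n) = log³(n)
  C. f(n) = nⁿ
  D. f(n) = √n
B < D < A < C

Comparing growth rates:
B = log³(n) is O(log³ n)
D = √n is O(√n)
A = n log²(n) is O(n log² n)
C = nⁿ is O(nⁿ)

Therefore, the order from slowest to fastest is: B < D < A < C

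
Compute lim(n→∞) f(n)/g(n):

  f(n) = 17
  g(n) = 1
17

Since 17 and 1 have the same growth rate (O(1)),
the ratio converges to a constant: 17.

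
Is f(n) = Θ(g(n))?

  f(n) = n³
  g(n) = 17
False

f(n) = n³ is O(n³), and g(n) = 17 is O(1).
Since they have different growth rates, f(n) = Θ(g(n)) is false.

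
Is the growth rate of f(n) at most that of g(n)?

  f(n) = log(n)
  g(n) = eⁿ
True

f(n) = log(n) is O(log n), and g(n) = eⁿ is O(eⁿ).
Since O(log n) ⊆ O(eⁿ) (f grows no faster than g), f(n) = O(g(n)) is true.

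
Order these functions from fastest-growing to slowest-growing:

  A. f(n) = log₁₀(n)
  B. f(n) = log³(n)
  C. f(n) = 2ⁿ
C > B > A

Comparing growth rates:
C = 2ⁿ is O(2ⁿ)
B = log³(n) is O(log³ n)
A = log₁₀(n) is O(log n)

Therefore, the order from fastest to slowest is: C > B > A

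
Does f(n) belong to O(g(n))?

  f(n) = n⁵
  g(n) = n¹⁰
True

f(n) = n⁵ is O(n⁵), and g(n) = n¹⁰ is O(n¹⁰).
Since O(n⁵) ⊆ O(n¹⁰) (f grows no faster than g), f(n) = O(g(n)) is true.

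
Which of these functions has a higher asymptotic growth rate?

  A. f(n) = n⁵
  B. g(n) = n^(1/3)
A

f(n) = n⁵ is O(n⁵), while g(n) = n^(1/3) is O(n^(1/3)).
Since O(n⁵) grows faster than O(n^(1/3)), f(n) dominates.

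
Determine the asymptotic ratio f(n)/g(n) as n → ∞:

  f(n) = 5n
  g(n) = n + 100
5

Since 5n and n + 100 have the same growth rate (O(n)),
the ratio converges to a constant: 5.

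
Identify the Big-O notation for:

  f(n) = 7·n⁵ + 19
O(n⁵)

The dominant term in 7·n⁵ + 19 is 7·n⁵, which is Θ(n⁵).
Lower-order terms (19) are asymptotically negligible.
Constants are absorbed, so the tightest bound is O(n⁵).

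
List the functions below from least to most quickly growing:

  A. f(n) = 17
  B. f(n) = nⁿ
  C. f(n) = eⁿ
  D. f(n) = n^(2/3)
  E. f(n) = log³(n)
A < E < D < C < B

Comparing growth rates:
A = 17 is O(1)
E = log³(n) is O(log³ n)
D = n^(2/3) is O(n^(2/3))
C = eⁿ is O(eⁿ)
B = nⁿ is O(nⁿ)

Therefore, the order from slowest to fastest is: A < E < D < C < B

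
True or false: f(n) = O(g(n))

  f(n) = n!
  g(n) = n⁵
False

f(n) = n! is O(n!), and g(n) = n⁵ is O(n⁵).
Since O(n!) grows faster than O(n⁵), f(n) = O(g(n)) is false.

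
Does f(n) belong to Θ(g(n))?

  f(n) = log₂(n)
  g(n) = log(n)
True

f(n) = log₂(n) and g(n) = log(n) are both O(log n).
Since they have the same asymptotic growth rate, f(n) = Θ(g(n)) is true.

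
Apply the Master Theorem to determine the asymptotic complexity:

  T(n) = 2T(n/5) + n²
Θ(n²)

Master Theorem: a = 2, b = 5, f(n) = n².
Compute the critical exponent d = log₅(2) = 0.431.
Compare f(n) = Θ(n²) against n^d:
  k = 2 > d = 0.431, so f(n) = Ω(n^(d+ε)) — Case 3.
  Regularity: a·(n/b)^2/n^2 = a/b^2 = 2/25 < 1 ✓.
  The top-level work dominates: T(n) = Θ(f(n)) = Θ(n²).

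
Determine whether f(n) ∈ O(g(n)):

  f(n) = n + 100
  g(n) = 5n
True

f(n) = n + 100 and g(n) = 5n are both O(n).
Big-O permits equal growth rates (f ≤ c·g for some c), so f(n) = O(g(n)) is true.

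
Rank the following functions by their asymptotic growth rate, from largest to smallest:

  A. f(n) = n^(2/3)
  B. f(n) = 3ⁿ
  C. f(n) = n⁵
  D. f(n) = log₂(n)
B > C > A > D

Comparing growth rates:
B = 3ⁿ is O(3ⁿ)
C = n⁵ is O(n⁵)
A = n^(2/3) is O(n^(2/3))
D = log₂(n) is O(log n)

Therefore, the order from fastest to slowest is: B > C > A > D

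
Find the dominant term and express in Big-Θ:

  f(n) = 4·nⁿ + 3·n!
Θ(nⁿ)

Order the terms by growth rate: 3·n! ≺ 4·nⁿ.
The fastest-growing term 4·nⁿ dominates as n → ∞; dropping its constant factor gives Θ(nⁿ).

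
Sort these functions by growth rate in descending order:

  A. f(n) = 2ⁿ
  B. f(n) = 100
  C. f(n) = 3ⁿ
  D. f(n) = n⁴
C > A > D > B

Comparing growth rates:
C = 3ⁿ is O(3ⁿ)
A = 2ⁿ is O(2ⁿ)
D = n⁴ is O(n⁴)
B = 100 is O(1)

Therefore, the order from fastest to slowest is: C > A > D > B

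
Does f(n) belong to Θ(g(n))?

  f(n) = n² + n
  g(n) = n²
True

f(n) = n² + n and g(n) = n² are both O(n²).
Since they have the same asymptotic growth rate, f(n) = Θ(g(n)) is true.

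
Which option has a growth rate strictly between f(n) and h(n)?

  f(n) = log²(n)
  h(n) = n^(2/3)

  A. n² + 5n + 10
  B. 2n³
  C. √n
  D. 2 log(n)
C

We need g(n) with log²(n) = o(g(n)) and g(n) = o(n^(2/3)), i.e. O(log² n) ≺ g ≺ O(n^(2/3)).
Check each option:
  A. n² + 5n + 10 — O(n²) does not grow strictly slower than h(n)
  B. 2n³ — O(n³) does not grow strictly slower than h(n)
  C. √n — O(√n) is strictly between O(log² n) and O(n^(2/3)) ✓
  D. 2 log(n) — O(log n) does not grow strictly faster than f(n)

Only option C (√n) lies strictly between.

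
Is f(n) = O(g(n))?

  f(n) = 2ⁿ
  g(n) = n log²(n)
False

f(n) = 2ⁿ is O(2ⁿ), and g(n) = n log²(n) is O(n log² n).
Since O(2ⁿ) grows faster than O(n log² n), f(n) = O(g(n)) is false.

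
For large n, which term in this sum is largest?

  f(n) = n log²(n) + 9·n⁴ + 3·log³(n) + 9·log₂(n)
9·n⁴

Looking at each term:
  - n log²(n) is O(n log² n)
  - 9·n⁴ is O(n⁴)
  - 3·log³(n) is O(log³ n)
  - 9·log₂(n) is O(log n)

The term 9·n⁴ (O(n⁴)) grows fastest and dominates all others.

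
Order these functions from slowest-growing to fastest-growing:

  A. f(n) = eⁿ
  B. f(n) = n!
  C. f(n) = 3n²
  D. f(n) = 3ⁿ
C < A < D < B

Comparing growth rates:
C = 3n² is O(n²)
A = eⁿ is O(eⁿ)
D = 3ⁿ is O(3ⁿ)
B = n! is O(n!)

Therefore, the order from slowest to fastest is: C < A < D < B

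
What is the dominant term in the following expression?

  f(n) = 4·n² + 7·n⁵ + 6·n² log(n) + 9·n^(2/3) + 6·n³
7·n⁵

Looking at each term:
  - 4·n² is O(n²)
  - 7·n⁵ is O(n⁵)
  - 6·n² log(n) is O(n² log n)
  - 9·n^(2/3) is O(n^(2/3))
  - 6·n³ is O(n³)

The term 7·n⁵ (O(n⁵)) grows fastest and dominates all others.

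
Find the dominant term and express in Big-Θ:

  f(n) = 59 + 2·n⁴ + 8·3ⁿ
Θ(3ⁿ)

Order the terms by growth rate: 59 ≺ 2·n⁴ ≺ 8·3ⁿ.
The fastest-growing term 8·3ⁿ dominates as n → ∞; dropping its constant factor gives Θ(3ⁿ).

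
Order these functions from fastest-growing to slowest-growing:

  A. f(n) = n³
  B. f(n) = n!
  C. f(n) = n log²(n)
B > A > C

Comparing growth rates:
B = n! is O(n!)
A = n³ is O(n³)
C = n log²(n) is O(n log² n)

Therefore, the order from fastest to slowest is: B > A > C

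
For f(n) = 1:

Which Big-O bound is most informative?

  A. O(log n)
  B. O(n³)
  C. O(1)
C

f(n) = 1 is O(1).
All listed options are valid Big-O bounds (upper bounds),
but O(1) is the tightest (smallest valid bound).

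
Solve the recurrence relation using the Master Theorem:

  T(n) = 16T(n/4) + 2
Θ(n²)

Master Theorem: a = 16, b = 4, f(n) = 2.
Compute the critical exponent d = log₄(16) = 2.
Compare f(n) = Θ(1) against n^d:
  k = 0 < d = 2, so f(n) = O(n^(d-ε)) — Case 1.
  The recursion cost dominates: T(n) = Θ(n^d) = Θ(n²).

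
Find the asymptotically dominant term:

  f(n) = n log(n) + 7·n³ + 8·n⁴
8·n⁴

Looking at each term:
  - n log(n) is O(n log n)
  - 7·n³ is O(n³)
  - 8·n⁴ is O(n⁴)

The term 8·n⁴ (O(n⁴)) grows fastest and dominates all others.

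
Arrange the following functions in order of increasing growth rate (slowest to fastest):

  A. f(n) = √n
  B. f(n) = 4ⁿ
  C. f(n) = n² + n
A < C < B

Comparing growth rates:
A = √n is O(√n)
C = n² + n is O(n²)
B = 4ⁿ is O(4ⁿ)

Therefore, the order from slowest to fastest is: A < C < B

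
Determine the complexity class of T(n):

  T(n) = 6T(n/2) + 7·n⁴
Θ(n⁴)

Master Theorem: a = 6, b = 2, f(n) = 7·n⁴.
Compute the critical exponent d = log₂(6) = 2.585.
Compare f(n) = Θ(n⁴) against n^d:
  k = 4 > d = 2.585, so f(n) = Ω(n^(d+ε)) — Case 3.
  Regularity: a·(n/b)^4/n^4 = a/b^4 = 6/16 < 1 ✓.
  The top-level work dominates: T(n) = Θ(f(n)) = Θ(n⁴).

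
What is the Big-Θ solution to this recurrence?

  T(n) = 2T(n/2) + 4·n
Θ(n log n)

Master Theorem: a = 2, b = 2, f(n) = 4·n.
Compute the critical exponent d = log₂(2) = 1.
Compare f(n) = Θ(n) against n^d:
  k = 1 = d, so f(n) = Θ(n^d) — Case 2.
  Work is balanced across levels: T(n) = Θ(n^d log n) = Θ(n log n).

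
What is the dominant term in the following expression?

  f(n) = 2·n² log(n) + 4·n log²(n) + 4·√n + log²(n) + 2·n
2·n² log(n)

Looking at each term:
  - 2·n² log(n) is O(n² log n)
  - 4·n log²(n) is O(n log² n)
  - 4·√n is O(√n)
  - log²(n) is O(log² n)
  - 2·n is O(n)

The term 2·n² log(n) (O(n² log n)) grows fastest and dominates all others.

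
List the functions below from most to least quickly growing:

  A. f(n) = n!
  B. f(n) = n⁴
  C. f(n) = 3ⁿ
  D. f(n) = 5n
A > C > B > D

Comparing growth rates:
A = n! is O(n!)
C = 3ⁿ is O(3ⁿ)
B = n⁴ is O(n⁴)
D = 5n is O(n)

Therefore, the order from fastest to slowest is: A > C > B > D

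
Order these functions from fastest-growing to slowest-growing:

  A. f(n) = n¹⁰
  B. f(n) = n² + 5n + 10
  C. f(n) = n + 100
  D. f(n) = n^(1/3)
A > B > C > D

Comparing growth rates:
A = n¹⁰ is O(n¹⁰)
B = n² + 5n + 10 is O(n²)
C = n + 100 is O(n)
D = n^(1/3) is O(n^(1/3))

Therefore, the order from fastest to slowest is: A > B > C > D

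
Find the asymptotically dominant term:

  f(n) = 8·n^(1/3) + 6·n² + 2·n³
2·n³

Looking at each term:
  - 8·n^(1/3) is O(n^(1/3))
  - 6·n² is O(n²)
  - 2·n³ is O(n³)

The term 2·n³ (O(n³)) grows fastest and dominates all others.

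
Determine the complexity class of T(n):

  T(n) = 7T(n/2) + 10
Θ(n^log₂(7))

Master Theorem: a = 7, b = 2, f(n) = 10.
Compute the critical exponent d = log₂(7) = 2.807.
Compare f(n) = Θ(1) against n^d:
  k = 0 < d = 2.807, so f(n) = O(n^(d-ε)) — Case 1.
  The recursion cost dominates: T(n) = Θ(n^d) = Θ(n^log₂(7)).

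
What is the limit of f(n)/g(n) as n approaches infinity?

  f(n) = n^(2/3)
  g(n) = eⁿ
0

Since n^(2/3) (O(n^(2/3))) grows slower than eⁿ (O(eⁿ)),
the ratio f(n)/g(n) → 0 as n → ∞.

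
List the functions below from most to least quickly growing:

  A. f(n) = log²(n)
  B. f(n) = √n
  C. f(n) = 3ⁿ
C > B > A

Comparing growth rates:
C = 3ⁿ is O(3ⁿ)
B = √n is O(√n)
A = log²(n) is O(log² n)

Therefore, the order from fastest to slowest is: C > B > A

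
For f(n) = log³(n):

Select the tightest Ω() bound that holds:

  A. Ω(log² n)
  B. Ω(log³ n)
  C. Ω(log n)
B

f(n) = log³(n) is Ω(log³ n).
All listed options are valid Big-Ω bounds (lower bounds),
but Ω(log³ n) is the tightest (largest valid bound).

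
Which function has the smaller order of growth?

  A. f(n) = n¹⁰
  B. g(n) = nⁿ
A

f(n) = n¹⁰ is O(n¹⁰), while g(n) = nⁿ is O(nⁿ).
Since O(n¹⁰) grows slower than O(nⁿ), f(n) is dominated.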